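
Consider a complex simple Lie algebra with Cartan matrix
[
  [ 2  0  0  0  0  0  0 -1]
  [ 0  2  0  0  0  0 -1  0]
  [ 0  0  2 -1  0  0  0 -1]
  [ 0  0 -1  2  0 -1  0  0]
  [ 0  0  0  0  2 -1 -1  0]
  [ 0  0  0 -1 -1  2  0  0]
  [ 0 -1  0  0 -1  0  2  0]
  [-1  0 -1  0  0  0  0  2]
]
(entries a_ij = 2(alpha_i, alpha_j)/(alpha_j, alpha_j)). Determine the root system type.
The matrix has rank 8 with 2's on the diagonal. Reading the off-diagonal entries as Dynkin edges (a single edge where a_ij = a_ji = -1; a double or triple edge where a_ij * a_ji = 2 or 3), the diagram is a chain of 8 nodes with single edges (A_8). One simple-root ordering that puts it in standard form is (alpha_2, alpha_7, alpha_5, alpha_6, alpha_4, alpha_3, alpha_8, alpha_1). So the algebra is type A_8, i.e. sl(9).

A_8 (sl(9))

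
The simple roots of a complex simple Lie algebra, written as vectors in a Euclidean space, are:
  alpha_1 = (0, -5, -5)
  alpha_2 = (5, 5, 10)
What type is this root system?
Compute the Cartan integers a_ij = 2(alpha_i, alpha_j)/(alpha_j, alpha_j); the resulting 2x2 Cartan matrix is
[[2, -1], [-3, 2]].
The roots have two lengths (squared-length ratio 3:1); the short ones are alpha_{1}. The associated Dynkin diagram is two nodes joined by a triple edge (G_2), so the type is G_2.

G_2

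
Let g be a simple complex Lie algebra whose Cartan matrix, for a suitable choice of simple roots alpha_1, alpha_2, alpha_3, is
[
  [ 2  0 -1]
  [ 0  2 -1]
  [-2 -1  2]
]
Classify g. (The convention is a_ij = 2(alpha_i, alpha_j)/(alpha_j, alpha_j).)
The matrix has rank 3 with 2's on the diagonal. Reading the off-diagonal entries as Dynkin edges (a single edge where a_ij = a_ji = -1; a double or triple edge where a_ij * a_ji = 2 or 3), the diagram is a chain of 3 nodes with a double edge at one end; the terminal node there is the unique short simple root (B_3). One simple-root ordering that puts it in standard form is (alpha_2, alpha_3, alpha_1). So the algebra is type B_3, i.e. so(7).

B_3 (so(7))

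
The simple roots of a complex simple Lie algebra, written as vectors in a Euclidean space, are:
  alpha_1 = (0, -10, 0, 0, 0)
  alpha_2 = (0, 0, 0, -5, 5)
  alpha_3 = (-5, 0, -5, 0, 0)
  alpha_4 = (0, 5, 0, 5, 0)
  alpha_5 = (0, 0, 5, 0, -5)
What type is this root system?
Compute the Cartan integers a_ij = 2(alpha_i, alpha_j)/(alpha_j, alpha_j); the resulting 5x5 Cartan matrix is
[[2, 0, 0, -2, 0], [0, 2, 0, -1, -1], [0, 0, 2, 0, -1], [-1, -1, 0, 2, 0], [0, -1, -1, 0, 2]].
The roots have two lengths (squared-length ratio 2:1); the short ones are alpha_{2,3,4,5}. The associated Dynkin diagram is a chain of 5 nodes with a double edge at one end; the terminal node there is the unique long simple root (C_5), so the type is C_5 (the algebra sp(10)).

C5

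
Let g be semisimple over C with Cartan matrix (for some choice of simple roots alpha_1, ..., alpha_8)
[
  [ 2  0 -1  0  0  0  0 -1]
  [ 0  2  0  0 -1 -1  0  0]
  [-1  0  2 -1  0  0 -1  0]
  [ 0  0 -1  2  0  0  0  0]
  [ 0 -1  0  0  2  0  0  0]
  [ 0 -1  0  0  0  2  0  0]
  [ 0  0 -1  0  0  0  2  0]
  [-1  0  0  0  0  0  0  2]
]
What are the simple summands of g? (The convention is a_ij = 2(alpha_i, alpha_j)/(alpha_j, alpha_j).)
A_3 (sl(4)) ⊕ D_5 (so(10))

The diagram associated to this matrix has two connected components: the simple roots {alpha_2, alpha_5, alpha_6} form a chain of 3 nodes with single edges (A_3), and {alpha_1, alpha_3, alpha_4, alpha_7, alpha_8} form a chain of 3 nodes with a fork of two nodes at one end (D_5). A semisimple Lie algebra decomposes uniquely as the direct sum of simple ideals, one per connected component of its Dynkin diagram, so g ≅ A_3 ⊕ D_5 (dimension 15 + 45 = 60).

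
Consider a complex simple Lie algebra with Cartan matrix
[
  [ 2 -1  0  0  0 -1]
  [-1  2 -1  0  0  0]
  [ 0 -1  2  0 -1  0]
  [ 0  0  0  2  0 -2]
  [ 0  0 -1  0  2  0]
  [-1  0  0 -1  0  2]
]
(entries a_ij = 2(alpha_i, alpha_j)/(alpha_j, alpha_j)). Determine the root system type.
C_6

The matrix has rank 6 with 2's on the diagonal. Reading the off-diagonal entries as Dynkin edges (a single edge where a_ij = a_ji = -1; a double or triple edge where a_ij * a_ji = 2 or 3), the diagram is a chain of 6 nodes with a double edge at one end; the terminal node there is the unique long simple root (C_6). One simple-root ordering that puts it in standard form is (alpha_5, alpha_3, alpha_2, alpha_1, alpha_6, alpha_4). So the algebra is type C_6, i.e. sp(12).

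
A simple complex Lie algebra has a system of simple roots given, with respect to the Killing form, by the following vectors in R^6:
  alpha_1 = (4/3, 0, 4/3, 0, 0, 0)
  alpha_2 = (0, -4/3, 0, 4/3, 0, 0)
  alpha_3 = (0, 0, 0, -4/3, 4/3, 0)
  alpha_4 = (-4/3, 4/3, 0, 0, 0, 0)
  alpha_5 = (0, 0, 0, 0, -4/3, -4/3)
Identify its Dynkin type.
Compute the Cartan integers a_ij = 2(alpha_i, alpha_j)/(alpha_j, alpha_j); the resulting 5x5 Cartan matrix is
[[2, 0, 0, -1, 0], [0, 2, -1, -1, 0], [0, -1, 2, 0, -1], [-1, -1, 0, 2, 0], [0, 0, -1, 0, 2]].
All simple roots have the same length, so the diagram is simply laced. The associated Dynkin diagram is a chain of 5 nodes with single edges (A_5), so the type is A_5 (the algebra sl(6)).

A_5 (sl(6))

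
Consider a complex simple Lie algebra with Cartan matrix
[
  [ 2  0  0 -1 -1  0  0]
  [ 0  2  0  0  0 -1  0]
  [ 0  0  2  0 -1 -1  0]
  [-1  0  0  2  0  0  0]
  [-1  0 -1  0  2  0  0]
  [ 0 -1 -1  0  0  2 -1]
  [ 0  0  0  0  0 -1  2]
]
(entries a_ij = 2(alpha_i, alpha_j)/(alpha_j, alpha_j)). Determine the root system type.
type D_7

The matrix has rank 7 with 2's on the diagonal. Reading the off-diagonal entries as Dynkin edges (a single edge where a_ij = a_ji = -1; a double or triple edge where a_ij * a_ji = 2 or 3), the diagram is a chain of 5 nodes with a fork of two nodes at one end (D_7). One simple-root ordering that puts it in standard form is (alpha_4, alpha_1, alpha_5, alpha_3, alpha_6, alpha_2, alpha_7). So the algebra is type D_7, i.e. so(14).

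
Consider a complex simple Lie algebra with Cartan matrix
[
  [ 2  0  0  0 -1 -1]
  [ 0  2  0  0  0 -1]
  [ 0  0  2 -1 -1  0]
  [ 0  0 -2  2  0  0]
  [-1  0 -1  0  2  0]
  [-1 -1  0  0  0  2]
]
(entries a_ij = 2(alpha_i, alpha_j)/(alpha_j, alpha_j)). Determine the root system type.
C_6 (sp(12))

The matrix has rank 6 with 2's on the diagonal. Reading the off-diagonal entries as Dynkin edges (a single edge where a_ij = a_ji = -1; a double or triple edge where a_ij * a_ji = 2 or 3), the diagram is a chain of 6 nodes with a double edge at one end; the terminal node there is the unique long simple root (C_6). One simple-root ordering that puts it in standard form is (alpha_2, alpha_6, alpha_1, alpha_5, alpha_3, alpha_4). So the algebra is type C_6, i.e. sp(12).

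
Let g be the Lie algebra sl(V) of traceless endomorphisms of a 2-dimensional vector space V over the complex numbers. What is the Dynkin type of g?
This is sl(2), which has dimension 2^2 - 1 = 3 and rank 2 - 1 = 1 (a Cartan subalgebra is the diagonal traceless matrices). In the classification of classical Lie algebras, the special linear algebra sl(n+1) has type A_n; here n = 1, so the Dynkin diagram is a chain of 1 nodes with single edges (A_1). Hence the type is A_1.

A_1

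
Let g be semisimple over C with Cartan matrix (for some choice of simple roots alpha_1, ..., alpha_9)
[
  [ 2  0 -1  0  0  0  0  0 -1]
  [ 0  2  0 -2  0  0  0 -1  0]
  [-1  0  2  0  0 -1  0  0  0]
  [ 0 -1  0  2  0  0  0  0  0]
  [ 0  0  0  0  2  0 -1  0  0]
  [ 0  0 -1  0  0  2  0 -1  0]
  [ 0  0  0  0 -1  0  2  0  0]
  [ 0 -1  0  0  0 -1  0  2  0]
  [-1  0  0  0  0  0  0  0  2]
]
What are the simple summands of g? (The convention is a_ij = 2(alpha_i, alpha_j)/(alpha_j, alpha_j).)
A2 + B7

The diagram associated to this matrix has two connected components: the simple roots {alpha_5, alpha_7} form a chain of 2 nodes with single edges (A_2), and {alpha_1, alpha_2, alpha_3, alpha_4, alpha_6, alpha_8, alpha_9} form a chain of 7 nodes with a double edge at one end; the terminal node there is the unique short simple root (B_7). A semisimple Lie algebra decomposes uniquely as the direct sum of simple ideals, one per connected component of its Dynkin diagram, so g ≅ A_2 ⊕ B_7 (dimension 8 + 105 = 113).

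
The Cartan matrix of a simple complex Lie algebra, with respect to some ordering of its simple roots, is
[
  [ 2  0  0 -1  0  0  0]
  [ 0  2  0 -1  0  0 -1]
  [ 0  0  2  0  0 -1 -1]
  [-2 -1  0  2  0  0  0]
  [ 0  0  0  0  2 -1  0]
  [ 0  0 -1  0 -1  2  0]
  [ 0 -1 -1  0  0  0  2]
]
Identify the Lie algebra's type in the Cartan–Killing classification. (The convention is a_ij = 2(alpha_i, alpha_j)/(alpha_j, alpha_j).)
The matrix has rank 7 with 2's on the diagonal. Reading the off-diagonal entries as Dynkin edges (a single edge where a_ij = a_ji = -1; a double or triple edge where a_ij * a_ji = 2 or 3), the diagram is a chain of 7 nodes with a double edge at one end; the terminal node there is the unique short simple root (B_7). One simple-root ordering that puts it in standard form is (alpha_5, alpha_6, alpha_3, alpha_7, alpha_2, alpha_4, alpha_1). So the algebra is type B_7, i.e. so(15).

B7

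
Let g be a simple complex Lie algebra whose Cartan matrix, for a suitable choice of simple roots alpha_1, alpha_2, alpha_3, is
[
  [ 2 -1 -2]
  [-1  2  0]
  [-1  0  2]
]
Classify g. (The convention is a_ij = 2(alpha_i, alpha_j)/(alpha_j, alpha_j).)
B_3 (so(7))

The matrix has rank 3 with 2's on the diagonal. Reading the off-diagonal entries as Dynkin edges (a single edge where a_ij = a_ji = -1; a double or triple edge where a_ij * a_ji = 2 or 3), the diagram is a chain of 3 nodes with a double edge at one end; the terminal node there is the unique short simple root (B_3). One simple-root ordering that puts it in standard form is (alpha_2, alpha_1, alpha_3). So the algebra is type B_3, i.e. so(7).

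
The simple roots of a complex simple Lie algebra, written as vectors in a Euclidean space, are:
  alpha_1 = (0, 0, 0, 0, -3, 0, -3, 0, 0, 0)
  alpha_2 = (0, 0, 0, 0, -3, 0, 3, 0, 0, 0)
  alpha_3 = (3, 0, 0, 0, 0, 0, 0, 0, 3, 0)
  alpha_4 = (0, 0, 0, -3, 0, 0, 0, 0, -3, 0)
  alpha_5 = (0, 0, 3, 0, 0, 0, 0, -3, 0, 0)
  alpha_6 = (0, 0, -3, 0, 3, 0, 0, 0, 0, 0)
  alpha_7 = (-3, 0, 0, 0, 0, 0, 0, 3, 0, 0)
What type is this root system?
D_7 (so(14))

Compute the Cartan integers a_ij = 2(alpha_i, alpha_j)/(alpha_j, alpha_j); the resulting 7x7 Cartan matrix is
[[2, 0, 0, 0, 0, -1, 0], [0, 2, 0, 0, 0, -1, 0], [0, 0, 2, -1, 0, 0, -1], [0, 0, -1, 2, 0, 0, 0], [0, 0, 0, 0, 2, -1, -1], [-1, -1, 0, 0, -1, 2, 0], [0, 0, -1, 0, -1, 0, 2]].
All simple roots have the same length, so the diagram is simply laced. The associated Dynkin diagram is a chain of 5 nodes with a fork of two nodes at one end (D_7), so the type is D_7 (the algebra so(14)).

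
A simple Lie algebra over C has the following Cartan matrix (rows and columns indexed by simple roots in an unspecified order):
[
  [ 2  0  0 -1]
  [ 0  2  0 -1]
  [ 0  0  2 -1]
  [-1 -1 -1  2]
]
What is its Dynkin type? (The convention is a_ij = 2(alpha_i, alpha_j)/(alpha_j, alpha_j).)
D_4

The matrix has rank 4 with 2's on the diagonal. Reading the off-diagonal entries as Dynkin edges (a single edge where a_ij = a_ji = -1; a double or triple edge where a_ij * a_ji = 2 or 3), the diagram is a chain of 2 nodes with a fork of two nodes at one end (D_4). One simple-root ordering that puts it in standard form is (alpha_3, alpha_4, alpha_1, alpha_2). So the algebra is type D_4, i.e. so(8).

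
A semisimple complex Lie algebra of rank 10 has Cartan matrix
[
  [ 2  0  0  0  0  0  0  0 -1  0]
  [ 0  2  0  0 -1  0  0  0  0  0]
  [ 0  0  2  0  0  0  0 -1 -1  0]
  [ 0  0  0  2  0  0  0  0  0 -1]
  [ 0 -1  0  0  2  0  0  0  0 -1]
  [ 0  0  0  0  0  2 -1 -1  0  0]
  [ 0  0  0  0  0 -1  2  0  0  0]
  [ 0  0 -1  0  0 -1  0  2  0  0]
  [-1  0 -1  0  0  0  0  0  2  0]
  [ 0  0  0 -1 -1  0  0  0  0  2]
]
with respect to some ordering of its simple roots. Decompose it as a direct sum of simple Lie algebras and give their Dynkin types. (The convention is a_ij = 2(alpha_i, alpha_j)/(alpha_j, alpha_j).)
A_4 (sl(5)) ⊕ A_6 (sl(7))

The diagram associated to this matrix has two connected components: the simple roots {alpha_2, alpha_4, alpha_5, alpha_10} form a chain of 4 nodes with single edges (A_4), and {alpha_1, alpha_3, alpha_6, alpha_7, alpha_8, alpha_9} form a chain of 6 nodes with single edges (A_6). A semisimple Lie algebra decomposes uniquely as the direct sum of simple ideals, one per connected component of its Dynkin diagram, so g ≅ A_4 ⊕ A_6 (dimension 24 + 48 = 72).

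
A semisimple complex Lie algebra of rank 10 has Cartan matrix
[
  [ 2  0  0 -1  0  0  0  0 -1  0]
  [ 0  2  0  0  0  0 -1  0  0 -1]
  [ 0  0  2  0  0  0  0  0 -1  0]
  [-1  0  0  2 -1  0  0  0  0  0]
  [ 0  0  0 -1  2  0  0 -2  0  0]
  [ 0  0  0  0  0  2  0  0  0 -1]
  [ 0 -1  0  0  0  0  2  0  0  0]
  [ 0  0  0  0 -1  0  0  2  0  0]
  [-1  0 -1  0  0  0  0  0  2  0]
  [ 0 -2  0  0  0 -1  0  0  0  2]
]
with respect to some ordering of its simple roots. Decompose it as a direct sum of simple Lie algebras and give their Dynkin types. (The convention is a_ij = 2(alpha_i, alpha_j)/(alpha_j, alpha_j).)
B6 ⊕ F4

The diagram associated to this matrix has two connected components: the simple roots {alpha_1, alpha_3, alpha_4, alpha_5, alpha_8, alpha_9} form a chain of 6 nodes with a double edge at one end; the terminal node there is the unique short simple root (B_6), and {alpha_2, alpha_6, alpha_7, alpha_10} form a chain of 4 nodes with a double edge between the middle two (F_4). A semisimple Lie algebra decomposes uniquely as the direct sum of simple ideals, one per connected component of its Dynkin diagram, so g ≅ B_6 ⊕ F_4 (dimension 78 + 52 = 130).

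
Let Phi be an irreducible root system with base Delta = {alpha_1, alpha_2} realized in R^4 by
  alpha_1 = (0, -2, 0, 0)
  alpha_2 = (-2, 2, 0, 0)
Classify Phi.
B_2

Compute the Cartan integers a_ij = 2(alpha_i, alpha_j)/(alpha_j, alpha_j); the resulting 2x2 Cartan matrix is
[[2, -1], [-2, 2]].
The roots have two lengths (squared-length ratio 2:1); the short ones are alpha_{1}. The associated Dynkin diagram is a chain of 2 nodes with a double edge at one end; the terminal node there is the unique short simple root (B_2), so the type is B_2 (the algebra so(5)).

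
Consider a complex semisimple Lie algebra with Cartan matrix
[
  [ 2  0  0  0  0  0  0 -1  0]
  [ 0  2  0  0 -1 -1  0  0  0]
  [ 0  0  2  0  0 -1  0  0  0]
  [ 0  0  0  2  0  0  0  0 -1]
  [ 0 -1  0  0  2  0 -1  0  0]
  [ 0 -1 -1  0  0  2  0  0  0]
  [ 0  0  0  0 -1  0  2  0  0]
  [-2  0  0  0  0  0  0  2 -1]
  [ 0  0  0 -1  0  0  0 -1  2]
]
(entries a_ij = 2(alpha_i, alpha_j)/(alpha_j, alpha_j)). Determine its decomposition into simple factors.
The diagram associated to this matrix has two connected components: the simple roots {alpha_2, alpha_3, alpha_5, alpha_6, alpha_7} form a chain of 5 nodes with single edges (A_5), and {alpha_1, alpha_4, alpha_8, alpha_9} form a chain of 4 nodes with a double edge at one end; the terminal node there is the unique short simple root (B_4). A semisimple Lie algebra decomposes uniquely as the direct sum of simple ideals, one per connected component of its Dynkin diagram, so g ≅ A_5 ⊕ B_4 (dimension 35 + 36 = 71).

A_5 + B_4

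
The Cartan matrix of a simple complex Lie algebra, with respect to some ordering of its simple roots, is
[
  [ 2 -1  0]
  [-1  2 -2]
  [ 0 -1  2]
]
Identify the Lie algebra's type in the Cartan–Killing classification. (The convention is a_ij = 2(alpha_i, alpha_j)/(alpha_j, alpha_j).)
B_3

The matrix has rank 3 with 2's on the diagonal. Reading the off-diagonal entries as Dynkin edges (a single edge where a_ij = a_ji = -1; a double or triple edge where a_ij * a_ji = 2 or 3), the diagram is a chain of 3 nodes with a double edge at one end; the terminal node there is the unique short simple root (B_3). One simple-root ordering that puts it in standard form is (alpha_1, alpha_2, alpha_3). So the algebra is type B_3, i.e. so(7).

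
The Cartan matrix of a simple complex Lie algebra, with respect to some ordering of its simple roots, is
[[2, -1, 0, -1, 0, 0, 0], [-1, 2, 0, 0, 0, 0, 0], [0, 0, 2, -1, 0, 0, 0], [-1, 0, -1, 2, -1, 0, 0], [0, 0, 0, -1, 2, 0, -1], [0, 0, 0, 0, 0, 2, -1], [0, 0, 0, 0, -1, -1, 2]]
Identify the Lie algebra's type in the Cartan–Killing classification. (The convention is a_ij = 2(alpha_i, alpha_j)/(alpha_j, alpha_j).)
The matrix has rank 7 with 2's on the diagonal. Reading the off-diagonal entries as Dynkin edges (a single edge where a_ij = a_ji = -1; a double or triple edge where a_ij * a_ji = 2 or 3), the diagram is a chain of 6 nodes with one extra node attached to the third node from one end (E_7). One simple-root ordering that puts it in standard form is (alpha_2, alpha_3, alpha_1, alpha_4, alpha_5, alpha_7, alpha_6). So the algebra is type E_7.

E_7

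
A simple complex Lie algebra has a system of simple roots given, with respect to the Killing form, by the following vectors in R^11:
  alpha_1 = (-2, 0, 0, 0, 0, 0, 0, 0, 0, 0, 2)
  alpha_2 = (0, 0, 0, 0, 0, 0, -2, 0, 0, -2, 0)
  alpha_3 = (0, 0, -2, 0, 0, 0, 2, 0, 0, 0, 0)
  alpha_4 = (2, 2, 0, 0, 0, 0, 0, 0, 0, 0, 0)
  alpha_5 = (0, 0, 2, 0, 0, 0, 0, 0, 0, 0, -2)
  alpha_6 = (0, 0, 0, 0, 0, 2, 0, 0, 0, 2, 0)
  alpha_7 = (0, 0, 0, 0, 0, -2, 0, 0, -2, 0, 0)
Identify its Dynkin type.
Compute the Cartan integers a_ij = 2(alpha_i, alpha_j)/(alpha_j, alpha_j); the resulting 7x7 Cartan matrix is
[[2, 0, 0, -1, -1, 0, 0], [0, 2, -1, 0, 0, -1, 0], [0, -1, 2, 0, -1, 0, 0], [-1, 0, 0, 2, 0, 0, 0], [-1, 0, -1, 0, 2, 0, 0], [0, -1, 0, 0, 0, 2, -1], [0, 0, 0, 0, 0, -1, 2]].
All simple roots have the same length, so the diagram is simply laced. The associated Dynkin diagram is a chain of 7 nodes with single edges (A_7), so the type is A_7 (the algebra sl(8)).

A_7 (sl(8))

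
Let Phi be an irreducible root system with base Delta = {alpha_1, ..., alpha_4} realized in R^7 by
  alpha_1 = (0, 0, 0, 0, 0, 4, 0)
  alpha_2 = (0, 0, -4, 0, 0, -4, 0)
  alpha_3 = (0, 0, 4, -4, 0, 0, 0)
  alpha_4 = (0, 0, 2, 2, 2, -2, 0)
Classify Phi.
Compute the Cartan integers a_ij = 2(alpha_i, alpha_j)/(alpha_j, alpha_j); the resulting 4x4 Cartan matrix is
[[2, -1, 0, -1], [-2, 2, -1, 0], [0, -1, 2, 0], [-1, 0, 0, 2]].
The roots have two lengths (squared-length ratio 2:1); the short ones are alpha_{1,4}. The associated Dynkin diagram is a chain of 4 nodes with a double edge between the middle two (F_4), so the type is F_4.

F_4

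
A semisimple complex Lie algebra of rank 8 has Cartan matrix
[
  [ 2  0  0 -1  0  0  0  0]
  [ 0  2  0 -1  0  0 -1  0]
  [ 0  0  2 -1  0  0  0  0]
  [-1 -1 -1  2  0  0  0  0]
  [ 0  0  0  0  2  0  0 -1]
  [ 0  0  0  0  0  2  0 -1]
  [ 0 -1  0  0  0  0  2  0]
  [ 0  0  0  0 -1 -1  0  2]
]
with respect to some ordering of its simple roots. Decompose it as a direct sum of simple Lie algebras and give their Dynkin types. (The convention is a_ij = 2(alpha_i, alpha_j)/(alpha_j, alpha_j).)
The diagram associated to this matrix has two connected components: the simple roots {alpha_5, alpha_6, alpha_8} form a chain of 3 nodes with single edges (A_3), and {alpha_1, alpha_2, alpha_3, alpha_4, alpha_7} form a chain of 3 nodes with a fork of two nodes at one end (D_5). A semisimple Lie algebra decomposes uniquely as the direct sum of simple ideals, one per connected component of its Dynkin diagram, so g ≅ A_3 ⊕ D_5 (dimension 15 + 45 = 60).

A_3 + D_5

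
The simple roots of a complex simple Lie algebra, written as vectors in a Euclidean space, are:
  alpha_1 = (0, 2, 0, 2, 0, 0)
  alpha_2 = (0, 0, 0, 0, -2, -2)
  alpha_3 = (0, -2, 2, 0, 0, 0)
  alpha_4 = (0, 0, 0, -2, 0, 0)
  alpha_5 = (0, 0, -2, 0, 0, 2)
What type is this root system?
B5

Compute the Cartan integers a_ij = 2(alpha_i, alpha_j)/(alpha_j, alpha_j); the resulting 5x5 Cartan matrix is
[[2, 0, -1, -2, 0], [0, 2, 0, 0, -1], [-1, 0, 2, 0, -1], [-1, 0, 0, 2, 0], [0, -1, -1, 0, 2]].
The roots have two lengths (squared-length ratio 2:1); the short ones are alpha_{4}. The associated Dynkin diagram is a chain of 5 nodes with a double edge at one end; the terminal node there is the unique short simple root (B_5), so the type is B_5 (the algebra so(11)).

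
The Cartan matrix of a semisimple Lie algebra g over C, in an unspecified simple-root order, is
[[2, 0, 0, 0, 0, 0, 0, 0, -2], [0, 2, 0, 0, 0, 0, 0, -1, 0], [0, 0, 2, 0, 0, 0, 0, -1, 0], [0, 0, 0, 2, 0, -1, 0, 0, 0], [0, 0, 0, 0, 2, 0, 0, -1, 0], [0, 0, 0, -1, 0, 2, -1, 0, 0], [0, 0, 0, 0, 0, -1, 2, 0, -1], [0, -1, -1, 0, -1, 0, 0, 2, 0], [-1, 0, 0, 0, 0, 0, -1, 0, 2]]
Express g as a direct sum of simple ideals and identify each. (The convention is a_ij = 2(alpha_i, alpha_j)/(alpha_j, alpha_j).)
The diagram associated to this matrix has two connected components: the simple roots {alpha_1, alpha_4, alpha_6, alpha_7, alpha_9} form a chain of 5 nodes with a double edge at one end; the terminal node there is the unique long simple root (C_5), and {alpha_2, alpha_3, alpha_5, alpha_8} form a chain of 2 nodes with a fork of two nodes at one end (D_4). A semisimple Lie algebra decomposes uniquely as the direct sum of simple ideals, one per connected component of its Dynkin diagram, so g ≅ C_5 ⊕ D_4 (dimension 55 + 28 = 83).

type C_5 + type D_4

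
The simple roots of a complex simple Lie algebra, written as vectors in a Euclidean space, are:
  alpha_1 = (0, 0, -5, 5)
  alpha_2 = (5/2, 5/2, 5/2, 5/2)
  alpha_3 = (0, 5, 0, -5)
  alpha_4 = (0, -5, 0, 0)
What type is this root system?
Compute the Cartan integers a_ij = 2(alpha_i, alpha_j)/(alpha_j, alpha_j); the resulting 4x4 Cartan matrix is
[[2, 0, -1, 0], [0, 2, 0, -1], [-1, 0, 2, -2], [0, -1, -1, 2]].
The roots have two lengths (squared-length ratio 2:1); the short ones are alpha_{2,4}. The associated Dynkin diagram is a chain of 4 nodes with a double edge between the middle two (F_4), so the type is F_4.

F_4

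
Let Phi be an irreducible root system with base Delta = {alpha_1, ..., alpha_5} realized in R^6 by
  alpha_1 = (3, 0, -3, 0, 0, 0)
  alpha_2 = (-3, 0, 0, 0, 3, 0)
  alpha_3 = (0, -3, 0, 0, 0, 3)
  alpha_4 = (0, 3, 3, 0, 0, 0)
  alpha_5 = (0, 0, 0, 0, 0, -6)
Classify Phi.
C5

Compute the Cartan integers a_ij = 2(alpha_i, alpha_j)/(alpha_j, alpha_j); the resulting 5x5 Cartan matrix is
[[2, -1, 0, -1, 0], [-1, 2, 0, 0, 0], [0, 0, 2, -1, -1], [-1, 0, -1, 2, 0], [0, 0, -2, 0, 2]].
The roots have two lengths (squared-length ratio 2:1); the short ones are alpha_{1,2,3,4}. The associated Dynkin diagram is a chain of 5 nodes with a double edge at one end; the terminal node there is the unique long simple root (C_5), so the type is C_5 (the algebra sp(10)).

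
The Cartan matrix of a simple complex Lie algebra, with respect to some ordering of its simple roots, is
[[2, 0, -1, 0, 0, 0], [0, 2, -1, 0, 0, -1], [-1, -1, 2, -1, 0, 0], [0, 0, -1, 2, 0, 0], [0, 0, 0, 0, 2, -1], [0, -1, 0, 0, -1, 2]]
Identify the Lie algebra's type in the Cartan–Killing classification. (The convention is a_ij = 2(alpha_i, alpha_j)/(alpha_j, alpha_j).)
D6

The matrix has rank 6 with 2's on the diagonal. Reading the off-diagonal entries as Dynkin edges (a single edge where a_ij = a_ji = -1; a double or triple edge where a_ij * a_ji = 2 or 3), the diagram is a chain of 4 nodes with a fork of two nodes at one end (D_6). One simple-root ordering that puts it in standard form is (alpha_5, alpha_6, alpha_2, alpha_3, alpha_1, alpha_4). So the algebra is type D_6, i.e. so(12).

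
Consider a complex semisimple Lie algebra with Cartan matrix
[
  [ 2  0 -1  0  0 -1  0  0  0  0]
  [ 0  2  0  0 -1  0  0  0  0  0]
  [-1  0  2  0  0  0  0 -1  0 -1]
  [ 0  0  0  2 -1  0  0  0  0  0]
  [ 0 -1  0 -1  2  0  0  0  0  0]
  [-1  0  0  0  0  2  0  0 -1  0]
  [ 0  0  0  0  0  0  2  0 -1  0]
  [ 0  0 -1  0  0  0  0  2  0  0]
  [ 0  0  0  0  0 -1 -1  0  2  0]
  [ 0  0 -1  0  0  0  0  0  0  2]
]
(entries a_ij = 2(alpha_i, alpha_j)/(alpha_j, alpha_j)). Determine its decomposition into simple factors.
The diagram associated to this matrix has two connected components: the simple roots {alpha_2, alpha_4, alpha_5} form a chain of 3 nodes with single edges (A_3), and {alpha_1, alpha_3, alpha_6, alpha_7, alpha_8, alpha_9, alpha_10} form a chain of 5 nodes with a fork of two nodes at one end (D_7). A semisimple Lie algebra decomposes uniquely as the direct sum of simple ideals, one per connected component of its Dynkin diagram, so g ≅ A_3 ⊕ D_7 (dimension 15 + 91 = 106).

A_3 ⊕ D_7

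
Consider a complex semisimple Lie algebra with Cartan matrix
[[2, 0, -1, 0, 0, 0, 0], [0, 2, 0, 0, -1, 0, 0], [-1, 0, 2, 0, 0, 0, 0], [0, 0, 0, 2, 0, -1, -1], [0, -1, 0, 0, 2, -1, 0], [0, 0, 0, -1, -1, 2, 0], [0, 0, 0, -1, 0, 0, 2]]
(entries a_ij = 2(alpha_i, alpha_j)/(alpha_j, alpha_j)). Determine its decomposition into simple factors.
The diagram associated to this matrix has two connected components: the simple roots {alpha_1, alpha_3} form a chain of 2 nodes with single edges (A_2), and {alpha_2, alpha_4, alpha_5, alpha_6, alpha_7} form a chain of 5 nodes with single edges (A_5). A semisimple Lie algebra decomposes uniquely as the direct sum of simple ideals, one per connected component of its Dynkin diagram, so g ≅ A_2 ⊕ A_5 (dimension 8 + 35 = 43).

A2 + A5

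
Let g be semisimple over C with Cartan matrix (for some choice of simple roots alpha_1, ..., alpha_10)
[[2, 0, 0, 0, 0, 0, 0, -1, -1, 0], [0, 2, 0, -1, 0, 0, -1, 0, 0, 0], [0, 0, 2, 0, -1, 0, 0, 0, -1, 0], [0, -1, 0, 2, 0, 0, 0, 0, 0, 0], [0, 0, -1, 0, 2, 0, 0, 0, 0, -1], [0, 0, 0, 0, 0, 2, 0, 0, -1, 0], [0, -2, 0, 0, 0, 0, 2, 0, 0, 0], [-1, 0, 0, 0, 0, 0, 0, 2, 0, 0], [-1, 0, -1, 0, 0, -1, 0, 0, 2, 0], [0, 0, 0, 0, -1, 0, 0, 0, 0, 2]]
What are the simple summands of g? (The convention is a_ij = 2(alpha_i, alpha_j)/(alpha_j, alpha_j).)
The diagram associated to this matrix has two connected components: the simple roots {alpha_2, alpha_4, alpha_7} form a chain of 3 nodes with a double edge at one end; the terminal node there is the unique long simple root (C_3), and {alpha_1, alpha_3, alpha_5, alpha_6, alpha_8, alpha_9, alpha_10} form a chain of 6 nodes with one extra node attached to the third node from one end (E_7). A semisimple Lie algebra decomposes uniquely as the direct sum of simple ideals, one per connected component of its Dynkin diagram, so g ≅ C_3 ⊕ E_7 (dimension 21 + 133 = 154).

C_3 (sp(6)) + E_7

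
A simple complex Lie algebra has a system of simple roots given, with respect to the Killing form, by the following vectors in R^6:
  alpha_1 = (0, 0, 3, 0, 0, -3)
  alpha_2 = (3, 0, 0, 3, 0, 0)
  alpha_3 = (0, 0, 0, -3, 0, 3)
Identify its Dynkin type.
Compute the Cartan integers a_ij = 2(alpha_i, alpha_j)/(alpha_j, alpha_j); the resulting 3x3 Cartan matrix is
[[2, 0, -1], [0, 2, -1], [-1, -1, 2]].
All simple roots have the same length, so the diagram is simply laced. The associated Dynkin diagram is a chain of 3 nodes with single edges (A_3), so the type is A_3 (the algebra sl(4)).

A_3 (sl(4))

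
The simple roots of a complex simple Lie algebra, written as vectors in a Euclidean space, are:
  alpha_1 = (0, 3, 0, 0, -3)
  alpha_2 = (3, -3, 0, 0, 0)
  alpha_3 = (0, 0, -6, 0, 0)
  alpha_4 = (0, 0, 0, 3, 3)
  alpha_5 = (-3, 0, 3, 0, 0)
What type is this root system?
C_5 (sp(10))

Compute the Cartan integers a_ij = 2(alpha_i, alpha_j)/(alpha_j, alpha_j); the resulting 5x5 Cartan matrix is
[[2, -1, 0, -1, 0], [-1, 2, 0, 0, -1], [0, 0, 2, 0, -2], [-1, 0, 0, 2, 0], [0, -1, -1, 0, 2]].
The roots have two lengths (squared-length ratio 2:1); the short ones are alpha_{1,2,4,5}. The associated Dynkin diagram is a chain of 5 nodes with a double edge at one end; the terminal node there is the unique long simple root (C_5), so the type is C_5 (the algebra sp(10)).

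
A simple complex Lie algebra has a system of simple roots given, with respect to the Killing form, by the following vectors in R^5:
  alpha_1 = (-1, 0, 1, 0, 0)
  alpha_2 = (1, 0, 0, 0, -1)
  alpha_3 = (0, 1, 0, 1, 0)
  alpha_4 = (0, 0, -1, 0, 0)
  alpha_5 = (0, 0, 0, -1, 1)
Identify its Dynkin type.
Compute the Cartan integers a_ij = 2(alpha_i, alpha_j)/(alpha_j, alpha_j); the resulting 5x5 Cartan matrix is
[[2, -1, 0, -2, 0], [-1, 2, 0, 0, -1], [0, 0, 2, 0, -1], [-1, 0, 0, 2, 0], [0, -1, -1, 0, 2]].
The roots have two lengths (squared-length ratio 2:1); the short ones are alpha_{4}. The associated Dynkin diagram is a chain of 5 nodes with a double edge at one end; the terminal node there is the unique short simple root (B_5), so the type is B_5 (the algebra so(11)).

B_5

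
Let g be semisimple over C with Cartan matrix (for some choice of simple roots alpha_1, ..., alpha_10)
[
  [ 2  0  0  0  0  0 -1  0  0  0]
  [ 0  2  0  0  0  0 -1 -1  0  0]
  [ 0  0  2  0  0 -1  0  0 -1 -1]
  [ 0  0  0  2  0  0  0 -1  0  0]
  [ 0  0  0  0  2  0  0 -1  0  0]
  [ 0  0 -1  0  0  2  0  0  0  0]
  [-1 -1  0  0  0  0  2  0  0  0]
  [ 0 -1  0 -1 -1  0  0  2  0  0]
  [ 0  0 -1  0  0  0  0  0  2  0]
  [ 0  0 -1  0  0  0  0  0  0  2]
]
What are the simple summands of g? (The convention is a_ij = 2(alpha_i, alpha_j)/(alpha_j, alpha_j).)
D_4 + D_6

The diagram associated to this matrix has two connected components: the simple roots {alpha_3, alpha_6, alpha_9, alpha_10} form a chain of 2 nodes with a fork of two nodes at one end (D_4), and {alpha_1, alpha_2, alpha_4, alpha_5, alpha_7, alpha_8} form a chain of 4 nodes with a fork of two nodes at one end (D_6). A semisimple Lie algebra decomposes uniquely as the direct sum of simple ideals, one per connected component of its Dynkin diagram, so g ≅ D_4 ⊕ D_6 (dimension 28 + 66 = 94).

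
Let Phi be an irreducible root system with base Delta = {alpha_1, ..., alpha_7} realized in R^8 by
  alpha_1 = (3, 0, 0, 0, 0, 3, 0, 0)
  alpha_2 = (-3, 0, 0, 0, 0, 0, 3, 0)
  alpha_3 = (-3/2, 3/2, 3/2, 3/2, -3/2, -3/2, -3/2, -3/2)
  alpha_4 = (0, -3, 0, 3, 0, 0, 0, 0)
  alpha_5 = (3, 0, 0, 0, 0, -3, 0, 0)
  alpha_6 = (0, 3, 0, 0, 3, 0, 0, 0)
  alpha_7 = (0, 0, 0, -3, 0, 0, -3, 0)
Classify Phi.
type E_7

Compute the Cartan integers a_ij = 2(alpha_i, alpha_j)/(alpha_j, alpha_j); the resulting 7x7 Cartan matrix is
[[2, -1, -1, 0, 0, 0, 0], [-1, 2, 0, 0, -1, 0, -1], [-1, 0, 2, 0, 0, 0, 0], [0, 0, 0, 2, 0, -1, -1], [0, -1, 0, 0, 2, 0, 0], [0, 0, 0, -1, 0, 2, 0], [0, -1, 0, -1, 0, 0, 2]].
All simple roots have the same length, so the diagram is simply laced. The associated Dynkin diagram is a chain of 6 nodes with one extra node attached to the third node from one end (E_7), so the type is E_7.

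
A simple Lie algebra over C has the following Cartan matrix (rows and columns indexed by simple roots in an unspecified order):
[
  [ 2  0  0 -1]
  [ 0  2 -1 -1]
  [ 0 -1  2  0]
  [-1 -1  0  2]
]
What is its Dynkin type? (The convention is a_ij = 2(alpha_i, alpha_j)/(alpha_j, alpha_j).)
The matrix has rank 4 with 2's on the diagonal. Reading the off-diagonal entries as Dynkin edges (a single edge where a_ij = a_ji = -1; a double or triple edge where a_ij * a_ji = 2 or 3), the diagram is a chain of 4 nodes with single edges (A_4). One simple-root ordering that puts it in standard form is (alpha_3, alpha_2, alpha_4, alpha_1). So the algebra is type A_4, i.e. sl(5).

type A_4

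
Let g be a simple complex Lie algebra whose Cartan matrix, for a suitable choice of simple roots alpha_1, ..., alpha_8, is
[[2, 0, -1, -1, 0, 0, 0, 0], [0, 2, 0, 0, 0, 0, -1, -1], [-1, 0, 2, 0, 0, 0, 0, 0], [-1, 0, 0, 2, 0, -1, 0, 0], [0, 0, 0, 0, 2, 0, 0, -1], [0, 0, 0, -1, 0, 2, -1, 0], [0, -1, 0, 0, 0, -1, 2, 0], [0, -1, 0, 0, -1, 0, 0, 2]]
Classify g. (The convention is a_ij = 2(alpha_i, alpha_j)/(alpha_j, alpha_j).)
The matrix has rank 8 with 2's on the diagonal. Reading the off-diagonal entries as Dynkin edges (a single edge where a_ij = a_ji = -1; a double or triple edge where a_ij * a_ji = 2 or 3), the diagram is a chain of 8 nodes with single edges (A_8). One simple-root ordering that puts it in standard form is (alpha_5, alpha_8, alpha_2, alpha_7, alpha_6, alpha_4, alpha_1, alpha_3). So the algebra is type A_8, i.e. sl(9).

type A_8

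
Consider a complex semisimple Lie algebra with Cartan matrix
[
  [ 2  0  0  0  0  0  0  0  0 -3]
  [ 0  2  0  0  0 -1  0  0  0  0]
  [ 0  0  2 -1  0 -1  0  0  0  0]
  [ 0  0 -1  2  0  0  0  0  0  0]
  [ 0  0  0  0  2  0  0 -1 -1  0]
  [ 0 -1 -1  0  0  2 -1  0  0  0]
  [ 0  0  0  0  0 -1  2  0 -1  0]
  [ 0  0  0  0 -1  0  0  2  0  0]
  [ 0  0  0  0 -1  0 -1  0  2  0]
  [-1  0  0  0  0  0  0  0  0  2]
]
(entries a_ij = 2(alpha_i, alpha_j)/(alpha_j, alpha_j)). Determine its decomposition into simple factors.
The diagram associated to this matrix has two connected components: the simple roots {alpha_2, alpha_3, alpha_4, alpha_5, alpha_6, alpha_7, alpha_8, alpha_9} form a chain of 7 nodes with one extra node attached to the third node from one end (E_8), and {alpha_1, alpha_10} form two nodes joined by a triple edge (G_2). A semisimple Lie algebra decomposes uniquely as the direct sum of simple ideals, one per connected component of its Dynkin diagram, so g ≅ E_8 ⊕ G_2 (dimension 248 + 14 = 262).

E8 + G2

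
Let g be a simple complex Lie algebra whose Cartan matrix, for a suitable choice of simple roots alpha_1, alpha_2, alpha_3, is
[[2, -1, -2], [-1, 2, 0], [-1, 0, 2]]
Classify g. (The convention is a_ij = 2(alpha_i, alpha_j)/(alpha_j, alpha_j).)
B_3 (so(7))

The matrix has rank 3 with 2's on the diagonal. Reading the off-diagonal entries as Dynkin edges (a single edge where a_ij = a_ji = -1; a double or triple edge where a_ij * a_ji = 2 or 3), the diagram is a chain of 3 nodes with a double edge at one end; the terminal node there is the unique short simple root (B_3). One simple-root ordering that puts it in standard form is (alpha_2, alpha_1, alpha_3). So the algebra is type B_3, i.e. so(7).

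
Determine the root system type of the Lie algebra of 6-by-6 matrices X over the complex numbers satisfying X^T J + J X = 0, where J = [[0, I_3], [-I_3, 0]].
This is sp(6), which has dimension 6(6+1)/2 = 21 and rank 6/2 = 3. In the classification of classical Lie algebras, the symplectic algebra sp(2n) has type C_n; here n = 3, so the Dynkin diagram is a chain of 3 nodes with a double edge at one end; the terminal node there is the unique long simple root (C_3). Hence the type is C_3.

type C_3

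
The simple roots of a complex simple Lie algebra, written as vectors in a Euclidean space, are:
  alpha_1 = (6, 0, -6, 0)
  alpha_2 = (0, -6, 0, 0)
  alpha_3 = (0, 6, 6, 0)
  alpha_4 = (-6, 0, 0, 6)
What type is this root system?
Compute the Cartan integers a_ij = 2(alpha_i, alpha_j)/(alpha_j, alpha_j); the resulting 4x4 Cartan matrix is
[[2, 0, -1, -1], [0, 2, -1, 0], [-1, -2, 2, 0], [-1, 0, 0, 2]].
The roots have two lengths (squared-length ratio 2:1); the short ones are alpha_{2}. The associated Dynkin diagram is a chain of 4 nodes with a double edge at one end; the terminal node there is the unique short simple root (B_4), so the type is B_4 (the algebra so(9)).

B4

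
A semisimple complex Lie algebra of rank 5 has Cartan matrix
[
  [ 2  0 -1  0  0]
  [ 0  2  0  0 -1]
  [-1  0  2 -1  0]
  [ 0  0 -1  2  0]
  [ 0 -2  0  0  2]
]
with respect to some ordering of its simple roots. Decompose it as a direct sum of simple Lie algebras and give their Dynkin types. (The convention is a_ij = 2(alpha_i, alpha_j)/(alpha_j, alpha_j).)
The diagram associated to this matrix has two connected components: the simple roots {alpha_1, alpha_3, alpha_4} form a chain of 3 nodes with single edges (A_3), and {alpha_2, alpha_5} form a chain of 2 nodes with a double edge at one end; the terminal node there is the unique short simple root (B_2). A semisimple Lie algebra decomposes uniquely as the direct sum of simple ideals, one per connected component of its Dynkin diagram, so g ≅ A_3 ⊕ B_2 (dimension 15 + 10 = 25).

type A_3 ⊕ type B_2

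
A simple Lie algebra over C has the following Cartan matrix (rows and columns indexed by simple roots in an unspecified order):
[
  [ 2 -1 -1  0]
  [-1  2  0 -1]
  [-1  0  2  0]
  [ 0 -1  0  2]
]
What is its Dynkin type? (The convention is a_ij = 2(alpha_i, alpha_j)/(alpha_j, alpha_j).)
A_4 (sl(5))

The matrix has rank 4 with 2's on the diagonal. Reading the off-diagonal entries as Dynkin edges (a single edge where a_ij = a_ji = -1; a double or triple edge where a_ij * a_ji = 2 or 3), the diagram is a chain of 4 nodes with single edges (A_4). One simple-root ordering that puts it in standard form is (alpha_3, alpha_1, alpha_2, alpha_4). So the algebra is type A_4, i.e. sl(5).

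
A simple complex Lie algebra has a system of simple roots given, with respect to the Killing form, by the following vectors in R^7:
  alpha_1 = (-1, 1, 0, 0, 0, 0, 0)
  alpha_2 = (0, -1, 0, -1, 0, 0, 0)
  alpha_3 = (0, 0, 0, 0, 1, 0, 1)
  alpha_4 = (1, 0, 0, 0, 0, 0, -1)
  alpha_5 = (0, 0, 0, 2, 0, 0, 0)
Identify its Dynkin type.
C5

Compute the Cartan integers a_ij = 2(alpha_i, alpha_j)/(alpha_j, alpha_j); the resulting 5x5 Cartan matrix is
[[2, -1, 0, -1, 0], [-1, 2, 0, 0, -1], [0, 0, 2, -1, 0], [-1, 0, -1, 2, 0], [0, -2, 0, 0, 2]].
The roots have two lengths (squared-length ratio 2:1); the short ones are alpha_{1,2,3,4}. The associated Dynkin diagram is a chain of 5 nodes with a double edge at one end; the terminal node there is the unique long simple root (C_5), so the type is C_5 (the algebra sp(10)).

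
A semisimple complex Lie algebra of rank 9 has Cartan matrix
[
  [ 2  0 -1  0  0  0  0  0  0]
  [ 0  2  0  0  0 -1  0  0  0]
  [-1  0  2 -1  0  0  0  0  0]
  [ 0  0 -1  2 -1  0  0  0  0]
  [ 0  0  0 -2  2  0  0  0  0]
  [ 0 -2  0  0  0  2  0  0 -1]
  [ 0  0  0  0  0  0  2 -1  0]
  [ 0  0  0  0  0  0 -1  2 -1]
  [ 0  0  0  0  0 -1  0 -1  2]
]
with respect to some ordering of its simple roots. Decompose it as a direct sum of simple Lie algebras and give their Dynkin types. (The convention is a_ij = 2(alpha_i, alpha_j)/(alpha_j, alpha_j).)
The diagram associated to this matrix has two connected components: the simple roots {alpha_2, alpha_6, alpha_7, alpha_8, alpha_9} form a chain of 5 nodes with a double edge at one end; the terminal node there is the unique short simple root (B_5), and {alpha_1, alpha_3, alpha_4, alpha_5} form a chain of 4 nodes with a double edge at one end; the terminal node there is the unique long simple root (C_4). A semisimple Lie algebra decomposes uniquely as the direct sum of simple ideals, one per connected component of its Dynkin diagram, so g ≅ B_5 ⊕ C_4 (dimension 55 + 36 = 91).

B_5 + C_4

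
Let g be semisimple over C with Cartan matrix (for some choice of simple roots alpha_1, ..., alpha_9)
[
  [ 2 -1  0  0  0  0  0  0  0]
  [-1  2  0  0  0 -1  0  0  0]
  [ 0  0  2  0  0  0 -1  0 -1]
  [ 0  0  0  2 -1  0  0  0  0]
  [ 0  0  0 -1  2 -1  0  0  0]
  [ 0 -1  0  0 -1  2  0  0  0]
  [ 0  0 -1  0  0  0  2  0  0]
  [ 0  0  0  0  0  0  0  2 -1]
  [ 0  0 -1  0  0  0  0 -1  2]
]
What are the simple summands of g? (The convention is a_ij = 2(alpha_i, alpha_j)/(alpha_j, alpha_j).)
A_4 (sl(5)) + A_5 (sl(6))

The diagram associated to this matrix has two connected components: the simple roots {alpha_3, alpha_7, alpha_8, alpha_9} form a chain of 4 nodes with single edges (A_4), and {alpha_1, alpha_2, alpha_4, alpha_5, alpha_6} form a chain of 5 nodes with single edges (A_5). A semisimple Lie algebra decomposes uniquely as the direct sum of simple ideals, one per connected component of its Dynkin diagram, so g ≅ A_4 ⊕ A_5 (dimension 24 + 35 = 59).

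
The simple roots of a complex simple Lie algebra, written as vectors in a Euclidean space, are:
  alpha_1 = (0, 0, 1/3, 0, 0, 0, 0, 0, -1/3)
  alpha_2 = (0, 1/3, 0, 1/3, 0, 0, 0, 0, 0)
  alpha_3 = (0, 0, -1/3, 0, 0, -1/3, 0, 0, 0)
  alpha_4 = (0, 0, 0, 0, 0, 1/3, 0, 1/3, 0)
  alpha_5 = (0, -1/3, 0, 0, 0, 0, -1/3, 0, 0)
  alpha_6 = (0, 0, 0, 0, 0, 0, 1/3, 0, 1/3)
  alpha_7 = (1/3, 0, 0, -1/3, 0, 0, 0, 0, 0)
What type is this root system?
Compute the Cartan integers a_ij = 2(alpha_i, alpha_j)/(alpha_j, alpha_j); the resulting 7x7 Cartan matrix is
[[2, 0, -1, 0, 0, -1, 0], [0, 2, 0, 0, -1, 0, -1], [-1, 0, 2, -1, 0, 0, 0], [0, 0, -1, 2, 0, 0, 0], [0, -1, 0, 0, 2, -1, 0], [-1, 0, 0, 0, -1, 2, 0], [0, -1, 0, 0, 0, 0, 2]].
All simple roots have the same length, so the diagram is simply laced. The associated Dynkin diagram is a chain of 7 nodes with single edges (A_7), so the type is A_7 (the algebra sl(8)).

A_7 (sl(8))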